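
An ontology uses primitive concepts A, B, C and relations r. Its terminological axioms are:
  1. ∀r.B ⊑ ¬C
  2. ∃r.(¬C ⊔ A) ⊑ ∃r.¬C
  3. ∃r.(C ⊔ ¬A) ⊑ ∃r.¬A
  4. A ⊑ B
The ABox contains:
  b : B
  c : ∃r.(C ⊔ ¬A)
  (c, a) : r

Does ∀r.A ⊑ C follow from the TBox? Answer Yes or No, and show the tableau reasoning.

1. ∀r.A ⊑ C  ⇔  (∀r.A ⊓ ¬C) unsat w.r.t. T
   open: L(x₀) ⊇ {¬A, ¬C, ∀r.(C ⊓ ¬A), ∀r.(¬C ⊓ A), ∀r.A}
2. Hence ∀r.A ⊑ C: not entailed.

No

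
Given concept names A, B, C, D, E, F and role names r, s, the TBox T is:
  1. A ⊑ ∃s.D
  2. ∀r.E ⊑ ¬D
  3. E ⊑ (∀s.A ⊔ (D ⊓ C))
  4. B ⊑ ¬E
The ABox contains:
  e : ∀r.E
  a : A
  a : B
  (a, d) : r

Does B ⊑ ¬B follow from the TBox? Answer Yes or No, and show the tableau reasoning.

No

1. B ⊑ ¬B  ⇔  (B ⊓ B) unsat w.r.t. T
   apply at x₀: B⊑¬E
   open: L(x₀) ⊇ {B, ¬A, ¬E, ∃r.¬E} (+ ∃-successors)
2. Hence B ⊑ ¬B: not entailed.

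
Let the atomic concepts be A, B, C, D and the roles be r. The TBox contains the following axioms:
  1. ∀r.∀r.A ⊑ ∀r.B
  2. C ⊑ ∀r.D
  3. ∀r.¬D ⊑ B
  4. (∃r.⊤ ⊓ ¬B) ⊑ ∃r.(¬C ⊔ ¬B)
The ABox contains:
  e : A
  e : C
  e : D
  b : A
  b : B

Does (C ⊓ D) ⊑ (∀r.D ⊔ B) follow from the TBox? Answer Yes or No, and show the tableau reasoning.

1. (C ⊓ D) ⊑ (∀r.D ⊔ B)  ⇔  ((C ⊓ D) ⊓ (∃r.¬D ⊓ ¬B)) unsat w.r.t. T
   all branches close; clash {B, ¬B} at x₀
2. Hence (C ⊓ D) ⊑ (∀r.D ⊔ B): entailed.

Yes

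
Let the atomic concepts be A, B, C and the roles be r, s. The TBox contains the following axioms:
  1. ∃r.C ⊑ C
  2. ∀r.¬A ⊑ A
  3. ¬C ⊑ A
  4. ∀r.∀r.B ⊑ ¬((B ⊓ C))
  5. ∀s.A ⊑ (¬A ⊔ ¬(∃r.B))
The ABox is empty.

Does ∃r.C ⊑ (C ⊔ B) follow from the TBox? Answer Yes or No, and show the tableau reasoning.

Yes

1. ∃r.C ⊑ (C ⊔ B)  ⇔  (∃r.C ⊓ (¬C ⊓ ¬B)) unsat w.r.t. T
   all branches close; clash {C, ¬C} at x₀
2. Hence ∃r.C ⊑ (C ⊔ B): entailed.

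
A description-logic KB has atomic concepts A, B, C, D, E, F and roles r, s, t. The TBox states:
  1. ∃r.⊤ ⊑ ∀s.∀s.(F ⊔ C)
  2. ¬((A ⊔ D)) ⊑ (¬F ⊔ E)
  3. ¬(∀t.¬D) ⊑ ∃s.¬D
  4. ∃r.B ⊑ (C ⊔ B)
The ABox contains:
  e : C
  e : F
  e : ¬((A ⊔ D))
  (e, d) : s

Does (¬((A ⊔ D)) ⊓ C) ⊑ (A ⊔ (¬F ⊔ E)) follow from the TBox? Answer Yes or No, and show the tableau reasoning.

Yes

1. (¬((A ⊔ D)) ⊓ C) ⊑ (A ⊔ (¬F ⊔ E))  ⇔  (((¬A ⊓ ¬D) ⊓ C) ⊓ (¬A ⊓ (F ⊓ ¬E))) unsat w.r.t. T
   all branches close; clash {E, ¬E} at x₀
2. Hence (¬((A ⊔ D)) ⊓ C) ⊑ (A ⊔ (¬F ⊔ E)): entailed.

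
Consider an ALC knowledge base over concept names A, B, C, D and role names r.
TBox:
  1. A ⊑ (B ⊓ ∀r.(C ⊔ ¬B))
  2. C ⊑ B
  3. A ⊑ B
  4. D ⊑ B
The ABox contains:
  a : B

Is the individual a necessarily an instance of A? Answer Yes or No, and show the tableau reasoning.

1. a : A?  L(a) = {B} ∪ {¬A}
   open: L(a) ⊇ {B, ¬A} — a ∉ A possible
2. Hence a : A: not entailed.

No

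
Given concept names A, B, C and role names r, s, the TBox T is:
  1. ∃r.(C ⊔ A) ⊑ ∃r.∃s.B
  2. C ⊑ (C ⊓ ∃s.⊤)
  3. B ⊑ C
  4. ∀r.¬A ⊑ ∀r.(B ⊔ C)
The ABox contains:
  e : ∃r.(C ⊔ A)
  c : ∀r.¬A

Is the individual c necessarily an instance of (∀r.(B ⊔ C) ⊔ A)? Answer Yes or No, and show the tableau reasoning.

1. c : (∀r.(B ⊔ C) ⊔ A)?  L(c) = {∀r.¬A} ∪ {(∃r.(¬B ⊓ ¬C) ⊓ ¬A)}
   clash {C, ¬C} at an ∃-successor — c ∈ (∀r.(B ⊔ C) ⊔ A)
2. Hence c : (∀r.(B ⊔ C) ⊔ A): entailed.

Yes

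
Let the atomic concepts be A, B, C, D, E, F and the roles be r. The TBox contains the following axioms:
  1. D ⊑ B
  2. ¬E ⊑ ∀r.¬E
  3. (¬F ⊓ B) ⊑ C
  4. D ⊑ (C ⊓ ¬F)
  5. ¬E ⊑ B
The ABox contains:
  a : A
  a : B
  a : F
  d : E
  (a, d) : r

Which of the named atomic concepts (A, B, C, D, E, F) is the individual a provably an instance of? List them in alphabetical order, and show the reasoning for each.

1. a : A?  L(a) = {A, B, F} ∪ {¬A}
   clash {A, ¬A} at a — a ∈ A
2. a : B?  L(a) = {A, B, F} ∪ {¬B}
   clash {B, ¬B} at a — a ∈ B
3. a : C?  L(a) = {A, B, F} ∪ {¬C}
   open: L(a) ⊇ {A, B, E, F, ¬C, …} — a ∉ C possible
4. a : D?  L(a) = {A, B, F} ∪ {¬D}
   open: L(a) ⊇ {A, B, E, F, ¬D} — a ∉ D possible
5. a : E?  L(a) = {A, B, F} ∪ {¬E}
   clash {F, ¬F} at a — a ∈ E
6. a : F?  L(a) = {A, B, F} ∪ {¬F}
   clash {F, ¬F} at a — a ∈ F
7. Entailed for a: {A, B, E, F}

{A, B, E, F}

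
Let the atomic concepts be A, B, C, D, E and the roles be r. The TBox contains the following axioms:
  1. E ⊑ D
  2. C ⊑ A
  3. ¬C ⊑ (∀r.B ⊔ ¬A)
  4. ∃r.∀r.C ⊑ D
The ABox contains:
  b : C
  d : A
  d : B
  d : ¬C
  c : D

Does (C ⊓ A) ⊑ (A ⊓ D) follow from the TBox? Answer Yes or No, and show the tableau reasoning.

No

1. (C ⊓ A) ⊑ (A ⊓ D)  ⇔  ((C ⊓ A) ⊓ (¬A ⊔ ¬D)) unsat w.r.t. T
   open: L(x₀) ⊇ {A, C, ¬D, ¬E, ∀r.∃r.¬C}
2. Hence (C ⊓ A) ⊑ (A ⊓ D): not entailed.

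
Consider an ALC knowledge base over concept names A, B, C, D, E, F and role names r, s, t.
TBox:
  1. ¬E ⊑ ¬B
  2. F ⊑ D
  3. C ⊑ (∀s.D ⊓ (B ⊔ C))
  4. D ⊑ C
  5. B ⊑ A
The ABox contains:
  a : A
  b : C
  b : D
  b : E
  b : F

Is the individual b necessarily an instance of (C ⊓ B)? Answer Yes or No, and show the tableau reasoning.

1. b : (C ⊓ B)?  L(b) = {C, D, E, F} ∪ {(¬C ⊔ ¬B)}
   apply at b: C⊑(∀s.D ⊓ (B ⊔ C))
   open: L(b) ⊇ {C, D, E, F, ¬B, …} — b ∉ (C ⊓ B) possible
2. Hence b : (C ⊓ B): not entailed.

No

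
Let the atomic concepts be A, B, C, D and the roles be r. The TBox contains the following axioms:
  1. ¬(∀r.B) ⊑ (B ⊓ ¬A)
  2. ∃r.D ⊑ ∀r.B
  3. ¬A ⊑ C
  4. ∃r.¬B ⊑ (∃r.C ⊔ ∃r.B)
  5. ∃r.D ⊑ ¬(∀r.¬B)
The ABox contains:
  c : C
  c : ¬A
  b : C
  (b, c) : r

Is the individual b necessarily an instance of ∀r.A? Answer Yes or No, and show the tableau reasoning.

1. b : ∀r.A?  L(b) = {C} ∪ {∃r.¬A}
   open: L(b) ⊇ {C, ∀r.B, ∀r.¬D, ∃r.¬A} (+ ∃-successors) — b ∉ ∀r.A possible
2. Hence b : ∀r.A: not entailed.

No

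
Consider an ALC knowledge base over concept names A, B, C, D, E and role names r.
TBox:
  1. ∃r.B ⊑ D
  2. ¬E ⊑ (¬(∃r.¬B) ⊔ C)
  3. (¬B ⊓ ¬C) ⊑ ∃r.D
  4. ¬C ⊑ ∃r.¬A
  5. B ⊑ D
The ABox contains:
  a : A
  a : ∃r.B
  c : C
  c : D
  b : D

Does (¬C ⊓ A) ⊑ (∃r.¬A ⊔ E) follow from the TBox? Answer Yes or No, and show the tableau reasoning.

Yes

1. (¬C ⊓ A) ⊑ (∃r.¬A ⊔ E)  ⇔  ((¬C ⊓ A) ⊓ (∀r.A ⊓ ¬E)) unsat w.r.t. T
   all branches close; clash {C, ¬C} at x₀
2. Hence (¬C ⊓ A) ⊑ (∃r.¬A ⊔ E): entailed.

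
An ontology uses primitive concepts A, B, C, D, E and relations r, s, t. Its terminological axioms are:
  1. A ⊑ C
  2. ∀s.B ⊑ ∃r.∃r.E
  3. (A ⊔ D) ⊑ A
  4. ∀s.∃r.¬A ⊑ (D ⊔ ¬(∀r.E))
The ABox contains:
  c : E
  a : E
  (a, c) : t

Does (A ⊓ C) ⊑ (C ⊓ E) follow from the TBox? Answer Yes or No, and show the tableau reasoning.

1. (A ⊓ C) ⊑ (C ⊓ E)  ⇔  ((A ⊓ C) ⊓ (¬C ⊔ ¬E)) unsat w.r.t. T
   open: L(x₀) ⊇ {A, C, ¬E, ∃s.¬B, ∃s.∀r.A} (+ ∃-successors)
2. Hence (A ⊓ C) ⊑ (C ⊓ E): not entailed.

No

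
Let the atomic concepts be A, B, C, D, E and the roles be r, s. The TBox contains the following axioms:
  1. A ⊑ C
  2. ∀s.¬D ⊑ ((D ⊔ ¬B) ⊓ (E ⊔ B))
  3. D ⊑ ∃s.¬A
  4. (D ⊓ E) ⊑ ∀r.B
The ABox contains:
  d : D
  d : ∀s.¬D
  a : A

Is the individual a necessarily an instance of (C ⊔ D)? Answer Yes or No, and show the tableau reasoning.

Yes

1. a : (C ⊔ D)?  L(a) = {A} ∪ {(¬C ⊓ ¬D)}
   clash {C, ¬C} at a — a ∈ (C ⊔ D)
2. Hence a : (C ⊔ D): entailed.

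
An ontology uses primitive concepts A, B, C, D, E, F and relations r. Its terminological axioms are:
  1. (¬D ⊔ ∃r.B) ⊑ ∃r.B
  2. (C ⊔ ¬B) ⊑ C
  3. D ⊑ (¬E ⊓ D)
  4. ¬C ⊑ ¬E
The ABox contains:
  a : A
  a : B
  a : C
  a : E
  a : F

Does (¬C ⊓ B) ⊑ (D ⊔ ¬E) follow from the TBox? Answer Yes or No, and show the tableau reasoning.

1. (¬C ⊓ B) ⊑ (D ⊔ ¬E)  ⇔  ((¬C ⊓ B) ⊓ (¬D ⊓ E)) unsat w.r.t. T
   all branches close; clash {E, ¬E} at x₀
2. Hence (¬C ⊓ B) ⊑ (D ⊔ ¬E): entailed.

Yes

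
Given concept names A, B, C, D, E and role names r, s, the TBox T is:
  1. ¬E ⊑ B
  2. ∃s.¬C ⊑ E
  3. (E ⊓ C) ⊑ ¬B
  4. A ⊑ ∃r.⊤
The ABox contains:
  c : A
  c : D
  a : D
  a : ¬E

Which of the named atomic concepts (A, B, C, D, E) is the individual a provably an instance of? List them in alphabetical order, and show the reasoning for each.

{B, D}

1. a : A?  L(a) = {D, ¬E} ∪ {¬A}
   apply at a: ¬E⊑B
   open: L(a) ⊇ {B, D, ¬A, ¬E, ∀s.C} — a ∉ A possible
2. a : B?  L(a) = {D, ¬E} ∪ {¬B}
   clash {B, ¬B} at a — a ∈ B
3. a : C?  L(a) = {D, ¬E} ∪ {¬C}
   apply at a: ¬E⊑B
   open: L(a) ⊇ {B, D, ¬A, ¬C, ¬E, …} — a ∉ C possible
4. a : D?  L(a) = {D, ¬E} ∪ {¬D}
   clash {D, ¬D} at a — a ∈ D
5. a : E?  L(a) = {D, ¬E} ∪ {¬E}
   apply at a: ¬E⊑B
   open: L(a) ⊇ {B, D, ¬A, ¬E, ∀s.C} — a ∉ E possible
6. Entailed for a: {B, D}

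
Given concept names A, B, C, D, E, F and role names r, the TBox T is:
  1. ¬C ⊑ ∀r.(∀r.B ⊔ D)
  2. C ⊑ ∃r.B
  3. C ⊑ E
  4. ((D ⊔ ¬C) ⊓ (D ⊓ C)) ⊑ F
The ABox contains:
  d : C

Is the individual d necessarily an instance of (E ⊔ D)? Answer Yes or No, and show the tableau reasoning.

1. d : (E ⊔ D)?  L(d) = {C} ∪ {(¬E ⊓ ¬D)}
   clash {E, ¬E} at d — d ∈ (E ⊔ D)
2. Hence d : (E ⊔ D): entailed.

Yes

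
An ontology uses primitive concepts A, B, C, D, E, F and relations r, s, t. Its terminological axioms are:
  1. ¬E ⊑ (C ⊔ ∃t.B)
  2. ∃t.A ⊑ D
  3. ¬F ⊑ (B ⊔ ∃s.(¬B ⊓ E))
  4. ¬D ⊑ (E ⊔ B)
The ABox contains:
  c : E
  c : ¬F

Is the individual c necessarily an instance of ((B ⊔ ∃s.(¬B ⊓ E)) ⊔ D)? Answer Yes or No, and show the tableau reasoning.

Yes

1. c : ((B ⊔ ∃s.(¬B ⊓ E)) ⊔ D)?  L(c) = {E, ¬F} ∪ {((¬B ⊓ ∀s.(B ⊔ ¬E)) ⊓ ¬D)}
   clash {D, ¬D} at c — c ∈ ((B ⊔ ∃s.(¬B ⊓ E)) ⊔ D)
2. Hence c : ((B ⊔ ∃s.(¬B ⊓ E)) ⊔ D): entailed.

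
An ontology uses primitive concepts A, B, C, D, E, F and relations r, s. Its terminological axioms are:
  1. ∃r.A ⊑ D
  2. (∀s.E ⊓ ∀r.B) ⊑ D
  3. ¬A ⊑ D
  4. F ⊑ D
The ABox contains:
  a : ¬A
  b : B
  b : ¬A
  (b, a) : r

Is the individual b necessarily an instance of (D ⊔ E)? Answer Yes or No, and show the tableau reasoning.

1. b : (D ⊔ E)?  L(b) = {B, ¬A} ∪ {(¬D ⊓ ¬E)}
   clash {D, ¬D} at b — b ∈ (D ⊔ E)
2. Hence b : (D ⊔ E): entailed.

Yes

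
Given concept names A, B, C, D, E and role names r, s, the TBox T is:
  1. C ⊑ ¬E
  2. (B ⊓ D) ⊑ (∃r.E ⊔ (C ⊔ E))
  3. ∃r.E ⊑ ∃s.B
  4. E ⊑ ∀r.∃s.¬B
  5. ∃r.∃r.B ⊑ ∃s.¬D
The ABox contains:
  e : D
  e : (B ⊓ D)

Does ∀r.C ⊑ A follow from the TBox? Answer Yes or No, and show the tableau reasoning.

1. ∀r.C ⊑ A  ⇔  (∀r.C ⊓ ¬A) unsat w.r.t. T
   open: L(x₀) ⊇ {¬A, ¬B, ¬C, ¬E, ∀r.C, …}
2. Hence ∀r.C ⊑ A: not entailed.

No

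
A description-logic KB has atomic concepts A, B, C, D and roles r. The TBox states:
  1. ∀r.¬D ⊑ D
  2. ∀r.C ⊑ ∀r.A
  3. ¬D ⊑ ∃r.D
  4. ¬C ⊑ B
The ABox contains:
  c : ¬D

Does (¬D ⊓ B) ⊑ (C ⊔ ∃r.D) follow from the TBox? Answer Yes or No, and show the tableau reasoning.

Yes

1. (¬D ⊓ B) ⊑ (C ⊔ ∃r.D)  ⇔  ((¬D ⊓ B) ⊓ (¬C ⊓ ∀r.¬D)) unsat w.r.t. T
   all branches close; clash {D, ¬D} at an ∃-successor
2. Hence (¬D ⊓ B) ⊑ (C ⊔ ∃r.D): entailed.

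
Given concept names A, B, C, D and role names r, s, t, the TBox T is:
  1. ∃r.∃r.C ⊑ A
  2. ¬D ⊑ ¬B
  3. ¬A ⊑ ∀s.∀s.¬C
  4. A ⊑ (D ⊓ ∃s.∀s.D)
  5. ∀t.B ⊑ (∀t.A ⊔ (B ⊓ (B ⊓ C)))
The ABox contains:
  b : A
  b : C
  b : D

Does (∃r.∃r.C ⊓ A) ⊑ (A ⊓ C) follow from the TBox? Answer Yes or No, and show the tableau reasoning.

1. (∃r.∃r.C ⊓ A) ⊑ (A ⊓ C)  ⇔  ((∃r.∃r.C ⊓ A) ⊓ (¬A ⊔ ¬C)) unsat w.r.t. T
   apply at x₀: A⊑(D ⊓ ∃s.∀s.D)
   open: L(x₀) ⊇ {A, D, ¬C, ∃r.∃r.C, ∃s.∀s.D, …} (+ ∃-successors)
2. Hence (∃r.∃r.C ⊓ A) ⊑ (A ⊓ C): not entailed.

No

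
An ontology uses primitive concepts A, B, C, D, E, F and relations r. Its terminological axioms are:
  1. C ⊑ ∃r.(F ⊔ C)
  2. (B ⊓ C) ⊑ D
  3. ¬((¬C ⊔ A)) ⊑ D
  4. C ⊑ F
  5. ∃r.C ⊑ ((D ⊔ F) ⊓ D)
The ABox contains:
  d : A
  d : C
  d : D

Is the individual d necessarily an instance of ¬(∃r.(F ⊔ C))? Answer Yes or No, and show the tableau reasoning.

1. d : ¬(∃r.(F ⊔ C))?  L(d) = {A, C, D} ∪ {∃r.(F ⊔ C)}
   apply at d: C⊑F
   open: L(d) ⊇ {A, C, D, F, ∀r.¬C, …} (+ ∃-successors) — d ∉ ¬(∃r.(F ⊔ C)) possible
2. Hence d : ¬(∃r.(F ⊔ C)): not entailed.

No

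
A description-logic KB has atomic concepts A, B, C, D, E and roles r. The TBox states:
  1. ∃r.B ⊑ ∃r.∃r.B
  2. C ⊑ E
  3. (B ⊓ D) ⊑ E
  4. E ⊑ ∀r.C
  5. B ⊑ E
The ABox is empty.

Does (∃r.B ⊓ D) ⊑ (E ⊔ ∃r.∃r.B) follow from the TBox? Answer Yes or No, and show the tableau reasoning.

1. (∃r.B ⊓ D) ⊑ (E ⊔ ∃r.∃r.B)  ⇔  ((∃r.B ⊓ D) ⊓ (¬E ⊓ ∀r.∀r.¬B)) unsat w.r.t. T
   all branches close; clash {E, ¬E} at x₀
2. Hence (∃r.B ⊓ D) ⊑ (E ⊔ ∃r.∃r.B): entailed.

Yes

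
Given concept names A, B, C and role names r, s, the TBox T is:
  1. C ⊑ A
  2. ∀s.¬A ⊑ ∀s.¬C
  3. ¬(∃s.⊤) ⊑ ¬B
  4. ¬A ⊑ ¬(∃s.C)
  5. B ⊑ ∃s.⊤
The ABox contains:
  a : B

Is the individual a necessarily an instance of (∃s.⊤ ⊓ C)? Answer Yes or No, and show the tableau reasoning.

No

1. a : (∃s.⊤ ⊓ C)?  L(a) = {B} ∪ {(∀s.⊥ ⊔ ¬C)}
   apply at a: B⊑∃s.⊤
   open: L(a) ⊇ {A, B, ¬C, ∃s.A, ∃s.⊤} (+ ∃-successors) — a ∉ (∃s.⊤ ⊓ C) possible
2. Hence a : (∃s.⊤ ⊓ C): not entailed.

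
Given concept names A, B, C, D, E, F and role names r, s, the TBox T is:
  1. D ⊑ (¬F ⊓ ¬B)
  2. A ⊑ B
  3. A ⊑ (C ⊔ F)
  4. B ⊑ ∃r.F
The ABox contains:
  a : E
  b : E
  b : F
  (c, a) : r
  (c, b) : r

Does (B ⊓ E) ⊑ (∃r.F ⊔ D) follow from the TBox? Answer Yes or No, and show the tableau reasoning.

1. (B ⊓ E) ⊑ (∃r.F ⊔ D)  ⇔  ((B ⊓ E) ⊓ (∀r.¬F ⊓ ¬D)) unsat w.r.t. T
   all branches close; clash {F, ¬F} at an ∃-successor
2. Hence (B ⊓ E) ⊑ (∃r.F ⊔ D): entailed.

Yes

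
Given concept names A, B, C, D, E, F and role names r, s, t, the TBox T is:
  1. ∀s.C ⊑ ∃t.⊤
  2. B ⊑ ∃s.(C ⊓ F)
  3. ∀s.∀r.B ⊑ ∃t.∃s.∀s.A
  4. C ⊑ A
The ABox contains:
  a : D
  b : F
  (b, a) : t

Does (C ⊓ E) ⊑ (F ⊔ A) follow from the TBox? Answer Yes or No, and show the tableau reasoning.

1. (C ⊓ E) ⊑ (F ⊔ A)  ⇔  ((C ⊓ E) ⊓ (¬F ⊓ ¬A)) unsat w.r.t. T
   all branches close; clash {A, ¬A} at x₀
2. Hence (C ⊓ E) ⊑ (F ⊔ A): entailed.

Yes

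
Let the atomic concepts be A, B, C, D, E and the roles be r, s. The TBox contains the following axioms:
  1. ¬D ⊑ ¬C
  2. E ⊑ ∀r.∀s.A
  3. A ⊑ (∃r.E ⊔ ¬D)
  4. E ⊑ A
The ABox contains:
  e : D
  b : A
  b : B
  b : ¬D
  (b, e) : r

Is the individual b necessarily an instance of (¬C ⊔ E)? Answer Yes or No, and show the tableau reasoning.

1. b : (¬C ⊔ E)?  L(b) = {A, B, ¬D} ∪ {(C ⊓ ¬E)}
   clash {C, ¬C} at b — b ∈ (¬C ⊔ E)
2. Hence b : (¬C ⊔ E): entailed.

Yes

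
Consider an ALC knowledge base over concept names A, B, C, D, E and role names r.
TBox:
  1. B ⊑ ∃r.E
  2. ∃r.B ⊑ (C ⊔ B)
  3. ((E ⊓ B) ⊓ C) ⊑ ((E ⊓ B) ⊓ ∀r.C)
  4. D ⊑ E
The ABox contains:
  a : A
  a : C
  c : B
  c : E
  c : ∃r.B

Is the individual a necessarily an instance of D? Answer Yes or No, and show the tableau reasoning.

No

1. a : D?  L(a) = {A, C} ∪ {¬D}
   open: L(a) ⊇ {A, C, ¬B, ¬D, ∀r.¬B} — a ∉ D possible
2. Hence a : D: not entailed.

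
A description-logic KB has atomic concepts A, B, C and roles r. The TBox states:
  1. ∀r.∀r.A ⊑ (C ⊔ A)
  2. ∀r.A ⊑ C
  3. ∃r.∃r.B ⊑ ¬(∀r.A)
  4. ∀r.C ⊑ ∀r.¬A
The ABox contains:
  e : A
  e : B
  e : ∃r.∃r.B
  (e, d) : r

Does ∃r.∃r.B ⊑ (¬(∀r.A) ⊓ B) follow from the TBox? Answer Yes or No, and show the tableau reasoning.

No

1. ∃r.∃r.B ⊑ (¬(∀r.A) ⊓ B)  ⇔  (∃r.∃r.B ⊓ (∀r.A ⊔ ¬B)) unsat w.r.t. T
   apply at x₀: ∃r.∃r.B⊑¬(∀r.A)
   open: L(x₀) ⊇ {¬B, ∃r.¬A, ∃r.¬C, ∃r.∃r.B, ∃r.∃r.¬A} (+ ∃-successors)
2. Hence ∃r.∃r.B ⊑ (¬(∀r.A) ⊓ B): not entailed.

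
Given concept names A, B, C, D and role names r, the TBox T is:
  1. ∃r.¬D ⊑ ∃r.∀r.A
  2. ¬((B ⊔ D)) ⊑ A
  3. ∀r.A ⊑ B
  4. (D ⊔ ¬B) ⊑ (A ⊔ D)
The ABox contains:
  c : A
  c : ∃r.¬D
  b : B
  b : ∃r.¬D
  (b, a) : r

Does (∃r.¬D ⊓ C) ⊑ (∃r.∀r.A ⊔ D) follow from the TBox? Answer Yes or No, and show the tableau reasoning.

1. (∃r.¬D ⊓ C) ⊑ (∃r.∀r.A ⊔ D)  ⇔  ((∃r.¬D ⊓ C) ⊓ (∀r.∃r.¬A ⊓ ¬D)) unsat w.r.t. T
   all branches close; clash {A, ¬A} at an ∃-successor
2. Hence (∃r.¬D ⊓ C) ⊑ (∃r.∀r.A ⊔ D): entailed.

Yes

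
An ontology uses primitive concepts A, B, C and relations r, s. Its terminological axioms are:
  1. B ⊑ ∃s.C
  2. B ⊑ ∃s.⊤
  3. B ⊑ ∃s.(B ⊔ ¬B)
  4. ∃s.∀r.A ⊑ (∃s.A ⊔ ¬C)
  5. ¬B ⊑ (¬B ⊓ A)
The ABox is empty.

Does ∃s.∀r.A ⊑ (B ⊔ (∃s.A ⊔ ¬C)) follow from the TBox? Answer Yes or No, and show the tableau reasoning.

Yes

1. ∃s.∀r.A ⊑ (B ⊔ (∃s.A ⊔ ¬C))  ⇔  (∃s.∀r.A ⊓ (¬B ⊓ (∀s.¬A ⊓ C))) unsat w.r.t. T
   all branches close; clash {C, ¬C} at x₀
2. Hence ∃s.∀r.A ⊑ (B ⊔ (∃s.A ⊔ ¬C)): entailed.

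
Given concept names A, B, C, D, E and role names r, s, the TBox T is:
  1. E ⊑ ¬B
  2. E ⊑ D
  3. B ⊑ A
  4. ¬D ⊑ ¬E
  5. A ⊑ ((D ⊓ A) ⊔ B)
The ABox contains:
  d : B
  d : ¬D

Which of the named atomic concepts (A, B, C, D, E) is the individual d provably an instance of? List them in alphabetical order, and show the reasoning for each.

{A, B}

1. d : A?  L(d) = {B, ¬D} ∪ {¬A}
   clash {A, ¬A} at d — d ∈ A
2. d : B?  L(d) = {B, ¬D} ∪ {¬B}
   clash {B, ¬B} at d — d ∈ B
3. d : C?  L(d) = {B, ¬D} ∪ {¬C}
   apply at d: B⊑A; ¬D⊑¬E
   open: L(d) ⊇ {A, B, ¬C, ¬D, ¬E} — d ∉ C possible
4. d : D?  L(d) = {B, ¬D} ∪ {¬D}
   apply at d: B⊑A; ¬D⊑¬E
   open: L(d) ⊇ {A, B, ¬D, ¬E} — d ∉ D possible
5. d : E?  L(d) = {B, ¬D} ∪ {¬E}
   apply at d: B⊑A
   open: L(d) ⊇ {A, B, ¬D, ¬E} — d ∉ E possible
6. Entailed for d: {A, B}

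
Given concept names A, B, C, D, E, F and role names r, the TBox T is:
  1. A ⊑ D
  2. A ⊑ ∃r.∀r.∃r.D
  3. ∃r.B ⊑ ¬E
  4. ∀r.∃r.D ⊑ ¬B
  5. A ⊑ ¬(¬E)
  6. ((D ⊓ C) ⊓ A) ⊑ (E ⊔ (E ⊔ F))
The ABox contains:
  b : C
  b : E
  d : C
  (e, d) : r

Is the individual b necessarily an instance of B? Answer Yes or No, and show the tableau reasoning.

1. b : B?  L(b) = {C, E} ∪ {¬B}
   open: L(b) ⊇ {C, E, ¬A, ¬B, ∀r.¬B} — b ∉ B possible
2. Hence b : B: not entailed.

No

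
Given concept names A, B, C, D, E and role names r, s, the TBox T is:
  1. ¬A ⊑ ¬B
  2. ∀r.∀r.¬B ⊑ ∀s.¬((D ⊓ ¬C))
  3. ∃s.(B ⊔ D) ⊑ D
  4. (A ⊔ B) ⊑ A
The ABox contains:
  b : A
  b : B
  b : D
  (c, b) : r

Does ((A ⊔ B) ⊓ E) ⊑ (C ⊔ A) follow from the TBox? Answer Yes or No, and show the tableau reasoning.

1. ((A ⊔ B) ⊓ E) ⊑ (C ⊔ A)  ⇔  (((A ⊔ B) ⊓ E) ⊓ (¬C ⊓ ¬A)) unsat w.r.t. T
   all branches close; clash {B, ¬B} at x₀
2. Hence ((A ⊔ B) ⊓ E) ⊑ (C ⊔ A): entailed.

Yes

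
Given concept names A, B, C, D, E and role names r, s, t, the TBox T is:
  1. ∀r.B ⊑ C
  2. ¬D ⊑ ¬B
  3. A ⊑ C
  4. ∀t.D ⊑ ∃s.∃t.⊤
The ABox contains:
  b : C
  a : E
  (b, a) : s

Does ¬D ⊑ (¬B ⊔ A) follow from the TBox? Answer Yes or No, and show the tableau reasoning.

1. ¬D ⊑ (¬B ⊔ A)  ⇔  (¬D ⊓ (B ⊓ ¬A)) unsat w.r.t. T
   all branches close; clash {B, ¬B} at x₀
2. Hence ¬D ⊑ (¬B ⊔ A): entailed.

Yes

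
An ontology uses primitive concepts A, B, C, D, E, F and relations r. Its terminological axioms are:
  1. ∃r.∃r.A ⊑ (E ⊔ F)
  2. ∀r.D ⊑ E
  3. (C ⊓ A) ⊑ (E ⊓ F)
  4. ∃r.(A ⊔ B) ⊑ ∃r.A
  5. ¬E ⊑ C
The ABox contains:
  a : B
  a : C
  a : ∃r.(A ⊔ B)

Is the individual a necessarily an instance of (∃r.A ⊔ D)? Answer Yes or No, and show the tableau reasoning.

Yes

1. a : (∃r.A ⊔ D)?  L(a) = {B, C, ∃r.(A ⊔ B)} ∪ {(∀r.¬A ⊓ ¬D)}
   clash {A, ¬A} at an ∃-successor — a ∈ (∃r.A ⊔ D)
2. Hence a : (∃r.A ⊔ D): entailed.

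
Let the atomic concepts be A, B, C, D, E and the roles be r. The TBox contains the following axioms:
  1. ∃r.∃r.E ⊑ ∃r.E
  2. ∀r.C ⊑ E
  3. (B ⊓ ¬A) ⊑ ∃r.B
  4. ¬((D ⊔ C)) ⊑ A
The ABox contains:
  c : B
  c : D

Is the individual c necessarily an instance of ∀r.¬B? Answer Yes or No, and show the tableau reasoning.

No

1. c : ∀r.¬B?  L(c) = {B, D} ∪ {∃r.B}
   open: L(c) ⊇ {B, D, ∀r.∀r.¬E, ∃r.B, ∃r.¬C} (+ ∃-successors) — c ∉ ∀r.¬B possible
2. Hence c : ∀r.¬B: not entailed.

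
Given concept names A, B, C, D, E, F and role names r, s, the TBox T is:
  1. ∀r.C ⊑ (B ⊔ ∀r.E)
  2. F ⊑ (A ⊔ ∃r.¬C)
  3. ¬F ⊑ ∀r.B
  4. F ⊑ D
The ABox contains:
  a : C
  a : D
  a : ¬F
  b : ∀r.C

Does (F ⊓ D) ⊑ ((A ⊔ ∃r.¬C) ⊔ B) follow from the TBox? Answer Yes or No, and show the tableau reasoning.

1. (F ⊓ D) ⊑ ((A ⊔ ∃r.¬C) ⊔ B)  ⇔  ((F ⊓ D) ⊓ ((¬A ⊓ ∀r.C) ⊓ ¬B)) unsat w.r.t. T
   all branches close; clash {C, ¬C} at an ∃-successor
2. Hence (F ⊓ D) ⊑ ((A ⊔ ∃r.¬C) ⊔ B): entailed.

Yes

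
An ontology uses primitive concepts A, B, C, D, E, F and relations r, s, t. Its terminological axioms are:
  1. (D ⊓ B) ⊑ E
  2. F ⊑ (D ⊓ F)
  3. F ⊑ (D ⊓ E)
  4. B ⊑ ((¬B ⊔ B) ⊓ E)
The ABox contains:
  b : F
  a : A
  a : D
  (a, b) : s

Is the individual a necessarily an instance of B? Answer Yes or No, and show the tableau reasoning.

No

1. a : B?  L(a) = {A, D} ∪ {¬B}
   open: L(a) ⊇ {A, D, ¬B, ¬F} — a ∉ B possible
2. Hence a : B: not entailed.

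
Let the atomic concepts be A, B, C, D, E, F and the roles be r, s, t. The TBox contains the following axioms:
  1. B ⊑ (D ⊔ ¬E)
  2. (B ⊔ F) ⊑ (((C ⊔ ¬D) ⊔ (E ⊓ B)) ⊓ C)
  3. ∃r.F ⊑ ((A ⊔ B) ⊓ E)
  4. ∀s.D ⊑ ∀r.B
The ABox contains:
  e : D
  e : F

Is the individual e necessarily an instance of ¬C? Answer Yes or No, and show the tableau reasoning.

No

1. e : ¬C?  L(e) = {D, F} ∪ {C}
   open: L(e) ⊇ {C, D, F, ¬B, ∀r.¬F, …} (+ ∃-successors) — e ∉ ¬C possible
2. Hence e : ¬C: not entailed.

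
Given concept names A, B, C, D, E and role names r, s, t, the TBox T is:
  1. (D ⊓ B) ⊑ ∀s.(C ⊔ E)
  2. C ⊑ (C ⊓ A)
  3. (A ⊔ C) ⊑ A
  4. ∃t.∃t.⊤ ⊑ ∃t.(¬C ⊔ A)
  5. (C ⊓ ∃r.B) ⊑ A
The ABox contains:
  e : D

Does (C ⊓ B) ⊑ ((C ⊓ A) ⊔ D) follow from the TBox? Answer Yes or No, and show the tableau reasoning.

Yes

1. (C ⊓ B) ⊑ ((C ⊓ A) ⊔ D)  ⇔  ((C ⊓ B) ⊓ ((¬C ⊔ ¬A) ⊓ ¬D)) unsat w.r.t. T
   all branches close; clash {A, ¬A} at x₀
2. Hence (C ⊓ B) ⊑ ((C ⊓ A) ⊔ D): entailed.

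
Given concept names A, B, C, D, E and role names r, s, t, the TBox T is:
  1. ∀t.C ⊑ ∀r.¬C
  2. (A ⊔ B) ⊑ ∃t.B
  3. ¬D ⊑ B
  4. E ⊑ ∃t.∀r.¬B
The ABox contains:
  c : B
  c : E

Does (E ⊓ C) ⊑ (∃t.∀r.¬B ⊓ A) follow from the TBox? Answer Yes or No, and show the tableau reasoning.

1. (E ⊓ C) ⊑ (∃t.∀r.¬B ⊓ A)  ⇔  ((E ⊓ C) ⊓ (∀t.∃r.B ⊔ ¬A)) unsat w.r.t. T
   apply at x₀: E⊑∃t.∀r.¬B
   open: L(x₀) ⊇ {C, D, E, ¬A, ¬B, …} (+ ∃-successors)
2. Hence (E ⊓ C) ⊑ (∃t.∀r.¬B ⊓ A): not entailed.

No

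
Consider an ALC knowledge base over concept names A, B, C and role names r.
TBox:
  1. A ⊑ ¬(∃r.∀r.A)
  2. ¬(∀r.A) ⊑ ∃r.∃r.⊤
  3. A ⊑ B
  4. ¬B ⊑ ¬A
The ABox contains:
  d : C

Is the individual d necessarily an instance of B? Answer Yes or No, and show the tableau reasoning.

1. d : B?  L(d) = {C} ∪ {¬B}
   apply at d: ¬B⊑¬A
   open: L(d) ⊇ {C, ¬A, ¬B, ∀r.A} — d ∉ B possible
2. Hence d : B: not entailed.

No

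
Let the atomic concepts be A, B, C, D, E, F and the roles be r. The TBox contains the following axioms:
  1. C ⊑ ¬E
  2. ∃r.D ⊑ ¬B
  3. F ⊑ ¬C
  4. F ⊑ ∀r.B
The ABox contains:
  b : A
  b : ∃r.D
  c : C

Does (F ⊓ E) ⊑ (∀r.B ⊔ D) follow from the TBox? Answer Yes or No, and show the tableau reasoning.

Yes

1. (F ⊓ E) ⊑ (∀r.B ⊔ D)  ⇔  ((F ⊓ E) ⊓ (∃r.¬B ⊓ ¬D)) unsat w.r.t. T
   all branches close; clash {E, ¬E} at x₀
2. Hence (F ⊓ E) ⊑ (∀r.B ⊔ D): entailed.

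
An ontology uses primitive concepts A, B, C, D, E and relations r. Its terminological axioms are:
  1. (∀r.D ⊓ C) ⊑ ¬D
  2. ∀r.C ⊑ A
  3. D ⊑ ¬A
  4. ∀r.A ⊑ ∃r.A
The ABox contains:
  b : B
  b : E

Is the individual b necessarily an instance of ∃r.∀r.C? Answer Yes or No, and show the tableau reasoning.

No

1. b : ∃r.∀r.C?  L(b) = {B, E} ∪ {∀r.∃r.¬C}
   open: L(b) ⊇ {B, E, ¬D, ∀r.∃r.¬C, ∃r.¬A, …} (+ ∃-successors) — b ∉ ∃r.∀r.C possible
2. Hence b : ∃r.∀r.C: not entailed.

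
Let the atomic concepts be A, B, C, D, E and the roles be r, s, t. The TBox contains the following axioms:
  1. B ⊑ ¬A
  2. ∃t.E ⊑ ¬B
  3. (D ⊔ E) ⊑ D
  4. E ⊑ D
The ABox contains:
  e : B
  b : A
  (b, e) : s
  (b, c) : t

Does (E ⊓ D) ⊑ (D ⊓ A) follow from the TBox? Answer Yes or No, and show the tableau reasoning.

No

1. (E ⊓ D) ⊑ (D ⊓ A)  ⇔  ((E ⊓ D) ⊓ (¬D ⊔ ¬A)) unsat w.r.t. T
   open: L(x₀) ⊇ {D, E, ¬A, ¬B}
2. Hence (E ⊓ D) ⊑ (D ⊓ A): not entailed.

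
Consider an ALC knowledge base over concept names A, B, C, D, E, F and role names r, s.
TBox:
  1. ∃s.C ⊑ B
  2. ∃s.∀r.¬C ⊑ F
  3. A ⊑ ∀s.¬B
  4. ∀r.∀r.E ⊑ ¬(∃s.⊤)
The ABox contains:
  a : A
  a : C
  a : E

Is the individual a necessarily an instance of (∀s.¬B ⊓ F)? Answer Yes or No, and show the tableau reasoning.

No

1. a : (∀s.¬B ⊓ F)?  L(a) = {A, C, E} ∪ {(∃s.B ⊔ ¬F)}
   apply at a: A⊑∀s.¬B
   open: L(a) ⊇ {A, C, E, ¬F, ∀s.¬B, …} (+ ∃-successors) — a ∉ (∀s.¬B ⊓ F) possible
2. Hence a : (∀s.¬B ⊓ F): not entailed.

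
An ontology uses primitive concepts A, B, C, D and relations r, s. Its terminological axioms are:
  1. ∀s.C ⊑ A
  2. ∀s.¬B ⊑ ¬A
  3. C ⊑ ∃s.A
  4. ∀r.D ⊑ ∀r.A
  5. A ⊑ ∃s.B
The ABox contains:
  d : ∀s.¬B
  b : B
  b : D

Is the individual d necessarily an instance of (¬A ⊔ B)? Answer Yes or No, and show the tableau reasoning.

Yes

1. d : (¬A ⊔ B)?  L(d) = {∀s.¬B} ∪ {(A ⊓ ¬B)}
   clash {B, ¬B} at an ∃-successor — d ∈ (¬A ⊔ B)
2. Hence d : (¬A ⊔ B): entailed.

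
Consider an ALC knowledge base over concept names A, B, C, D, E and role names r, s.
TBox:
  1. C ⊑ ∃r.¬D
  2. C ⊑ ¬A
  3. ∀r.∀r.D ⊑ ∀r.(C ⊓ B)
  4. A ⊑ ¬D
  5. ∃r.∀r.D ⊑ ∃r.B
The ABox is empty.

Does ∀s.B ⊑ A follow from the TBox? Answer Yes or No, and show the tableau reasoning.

No

1. ∀s.B ⊑ A  ⇔  (∀s.B ⊓ ¬A) unsat w.r.t. T
   open: L(x₀) ⊇ {¬A, ¬C, ∀r.∃r.¬D, ∀s.B, ∃r.∃r.¬D} (+ ∃-successors)
2. Hence ∀s.B ⊑ A: not entailed.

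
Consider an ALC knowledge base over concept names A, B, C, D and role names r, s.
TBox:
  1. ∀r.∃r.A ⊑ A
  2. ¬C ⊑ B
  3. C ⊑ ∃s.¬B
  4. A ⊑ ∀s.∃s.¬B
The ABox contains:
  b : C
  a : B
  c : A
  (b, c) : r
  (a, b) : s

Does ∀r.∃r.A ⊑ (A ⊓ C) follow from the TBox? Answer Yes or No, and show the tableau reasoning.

1. ∀r.∃r.A ⊑ (A ⊓ C)  ⇔  (∀r.∃r.A ⊓ (¬A ⊔ ¬C)) unsat w.r.t. T
   apply at x₀: ∀r.∃r.A⊑A
   open: L(x₀) ⊇ {A, B, ¬C, ∀r.∃r.A, ∀s.∃s.¬B}
2. Hence ∀r.∃r.A ⊑ (A ⊓ C): not entailed.

No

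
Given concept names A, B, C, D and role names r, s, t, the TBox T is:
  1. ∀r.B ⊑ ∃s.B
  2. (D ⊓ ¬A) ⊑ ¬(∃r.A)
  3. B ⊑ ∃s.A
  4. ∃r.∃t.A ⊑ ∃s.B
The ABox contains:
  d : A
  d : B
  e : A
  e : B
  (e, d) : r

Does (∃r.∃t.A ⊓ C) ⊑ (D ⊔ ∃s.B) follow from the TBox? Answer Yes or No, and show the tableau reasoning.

Yes

1. (∃r.∃t.A ⊓ C) ⊑ (D ⊔ ∃s.B)  ⇔  ((∃r.∃t.A ⊓ C) ⊓ (¬D ⊓ ∀s.¬B)) unsat w.r.t. T
   all branches close; clash {B, ¬B} at an ∃-successor
2. Hence (∃r.∃t.A ⊓ C) ⊑ (D ⊔ ∃s.B): entailed.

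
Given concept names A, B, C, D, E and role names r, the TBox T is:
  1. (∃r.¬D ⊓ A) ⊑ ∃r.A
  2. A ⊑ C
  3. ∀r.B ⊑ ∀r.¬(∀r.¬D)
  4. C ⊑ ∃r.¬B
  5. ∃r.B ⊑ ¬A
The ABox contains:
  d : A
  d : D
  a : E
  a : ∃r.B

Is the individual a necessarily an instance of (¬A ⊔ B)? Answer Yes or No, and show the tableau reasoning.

1. a : (¬A ⊔ B)?  L(a) = {E, ∃r.B} ∪ {(A ⊓ ¬B)}
   clash {A, ¬A} at a — a ∈ (¬A ⊔ B)
2. Hence a : (¬A ⊔ B): entailed.

Yes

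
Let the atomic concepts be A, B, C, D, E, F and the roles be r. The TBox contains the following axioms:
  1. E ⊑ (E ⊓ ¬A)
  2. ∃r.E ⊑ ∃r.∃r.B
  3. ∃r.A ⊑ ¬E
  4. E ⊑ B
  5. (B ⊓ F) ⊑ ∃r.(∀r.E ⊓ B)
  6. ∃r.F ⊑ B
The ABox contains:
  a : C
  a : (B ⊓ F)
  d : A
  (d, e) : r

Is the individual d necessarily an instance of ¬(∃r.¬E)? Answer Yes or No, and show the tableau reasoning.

1. d : ¬(∃r.¬E)?  L(d) = {A} ∪ {∃r.¬E}
   open: L(d) ⊇ {A, ¬B, ¬E, ∀r.¬E, ∀r.¬F, …} (+ ∃-successors) — d ∉ ¬(∃r.¬E) possible
2. Hence d : ¬(∃r.¬E): not entailed.

No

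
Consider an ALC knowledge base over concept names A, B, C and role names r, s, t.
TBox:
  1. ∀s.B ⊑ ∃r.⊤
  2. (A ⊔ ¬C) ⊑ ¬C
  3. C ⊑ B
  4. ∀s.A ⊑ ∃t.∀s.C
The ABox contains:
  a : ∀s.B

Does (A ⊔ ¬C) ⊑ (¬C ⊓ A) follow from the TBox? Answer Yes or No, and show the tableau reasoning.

No

1. (A ⊔ ¬C) ⊑ (¬C ⊓ A)  ⇔  ((A ⊔ ¬C) ⊓ (C ⊔ ¬A)) unsat w.r.t. T
   apply at x₀: (A ⊔ ¬C)⊑¬C
   open: L(x₀) ⊇ {¬A, ¬C, ∃s.¬A, ∃s.¬B} (+ ∃-successors)
2. Hence (A ⊔ ¬C) ⊑ (¬C ⊓ A): not entailed.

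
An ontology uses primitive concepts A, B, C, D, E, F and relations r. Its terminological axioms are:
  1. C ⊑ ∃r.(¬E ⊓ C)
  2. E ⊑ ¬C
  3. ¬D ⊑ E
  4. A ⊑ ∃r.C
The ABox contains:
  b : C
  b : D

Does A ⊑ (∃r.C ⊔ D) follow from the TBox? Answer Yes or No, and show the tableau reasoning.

Yes

1. A ⊑ (∃r.C ⊔ D)  ⇔  (A ⊓ (∀r.¬C ⊓ ¬D)) unsat w.r.t. T
   all branches close; clash {C, ¬C} at an ∃-successor
2. Hence A ⊑ (∃r.C ⊔ D): entailed.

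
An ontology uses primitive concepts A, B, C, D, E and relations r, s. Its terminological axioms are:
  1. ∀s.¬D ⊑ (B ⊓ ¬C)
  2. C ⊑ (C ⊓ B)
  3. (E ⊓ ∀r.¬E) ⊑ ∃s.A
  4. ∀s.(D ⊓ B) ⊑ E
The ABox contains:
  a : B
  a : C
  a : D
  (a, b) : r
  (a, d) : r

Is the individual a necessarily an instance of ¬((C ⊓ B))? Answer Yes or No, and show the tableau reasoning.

No

1. a : ¬((C ⊓ B))?  L(a) = {B, C, D} ∪ {(C ⊓ B)}
   open: L(a) ⊇ {B, C, D, ¬E, ∃s.(¬D ⊔ ¬B), …} (+ ∃-successors) — a ∉ ¬((C ⊓ B)) possible
2. Hence a : ¬((C ⊓ B)): not entailed.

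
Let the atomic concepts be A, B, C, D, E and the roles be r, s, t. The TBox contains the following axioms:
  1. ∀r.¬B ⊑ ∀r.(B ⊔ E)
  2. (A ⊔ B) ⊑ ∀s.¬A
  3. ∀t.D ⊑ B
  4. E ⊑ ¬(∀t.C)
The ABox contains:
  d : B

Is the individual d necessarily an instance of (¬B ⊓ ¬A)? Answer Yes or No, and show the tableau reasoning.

No

1. d : (¬B ⊓ ¬A)?  L(d) = {B} ∪ {(B ⊔ A)}
   open: L(d) ⊇ {B, ¬E, ∀s.¬A, ∃r.B} (+ ∃-successors) — d ∉ (¬B ⊓ ¬A) possible
2. Hence d : (¬B ⊓ ¬A): not entailed.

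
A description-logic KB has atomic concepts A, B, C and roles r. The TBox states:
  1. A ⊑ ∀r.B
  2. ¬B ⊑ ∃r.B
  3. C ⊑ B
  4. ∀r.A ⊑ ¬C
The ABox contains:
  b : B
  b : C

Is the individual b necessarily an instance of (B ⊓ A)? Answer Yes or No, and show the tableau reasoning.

1. b : (B ⊓ A)?  L(b) = {B, C} ∪ {(¬B ⊔ ¬A)}
   open: L(b) ⊇ {B, C, ¬A, ∃r.¬A} (+ ∃-successors) — b ∉ (B ⊓ A) possible
2. Hence b : (B ⊓ A): not entailed.

No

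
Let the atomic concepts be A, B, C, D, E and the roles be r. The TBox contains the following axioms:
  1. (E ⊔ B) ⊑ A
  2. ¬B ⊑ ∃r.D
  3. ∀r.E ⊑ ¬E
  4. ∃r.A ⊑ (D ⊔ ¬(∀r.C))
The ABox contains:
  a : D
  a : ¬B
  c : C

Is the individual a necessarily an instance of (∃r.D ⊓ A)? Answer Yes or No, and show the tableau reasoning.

1. a : (∃r.D ⊓ A)?  L(a) = {D, ¬B} ∪ {(∀r.¬D ⊔ ¬A)}
   apply at a: ¬B⊑∃r.D
   open: L(a) ⊇ {D, ¬A, ¬B, ¬E, ∀r.¬A, …} (+ ∃-successors) — a ∉ (∃r.D ⊓ A) possible
2. Hence a : (∃r.D ⊓ A): not entailed.

No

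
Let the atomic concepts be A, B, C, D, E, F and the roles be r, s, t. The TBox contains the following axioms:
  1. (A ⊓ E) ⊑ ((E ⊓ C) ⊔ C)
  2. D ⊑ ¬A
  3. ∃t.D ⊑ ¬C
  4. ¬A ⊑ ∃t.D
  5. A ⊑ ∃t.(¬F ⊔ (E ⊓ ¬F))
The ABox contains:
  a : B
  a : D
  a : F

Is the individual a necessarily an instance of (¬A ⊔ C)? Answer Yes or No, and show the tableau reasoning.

Yes

1. a : (¬A ⊔ C)?  L(a) = {B, D, F} ∪ {(A ⊓ ¬C)}
   clash {A, ¬A} at a — a ∈ (¬A ⊔ C)
2. Hence a : (¬A ⊔ C): entailed.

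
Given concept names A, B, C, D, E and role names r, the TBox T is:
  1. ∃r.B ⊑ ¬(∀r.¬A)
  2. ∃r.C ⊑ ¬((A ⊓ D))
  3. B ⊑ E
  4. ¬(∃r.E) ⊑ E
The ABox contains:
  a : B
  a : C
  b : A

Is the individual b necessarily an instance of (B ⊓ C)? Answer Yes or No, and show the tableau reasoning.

1. b : (B ⊓ C)?  L(b) = {A} ∪ {(¬B ⊔ ¬C)}
   open: L(b) ⊇ {A, ¬B, ∀r.¬B, ∀r.¬C, ∃r.E} (+ ∃-successors) — b ∉ (B ⊓ C) possible
2. Hence b : (B ⊓ C): not entailed.

No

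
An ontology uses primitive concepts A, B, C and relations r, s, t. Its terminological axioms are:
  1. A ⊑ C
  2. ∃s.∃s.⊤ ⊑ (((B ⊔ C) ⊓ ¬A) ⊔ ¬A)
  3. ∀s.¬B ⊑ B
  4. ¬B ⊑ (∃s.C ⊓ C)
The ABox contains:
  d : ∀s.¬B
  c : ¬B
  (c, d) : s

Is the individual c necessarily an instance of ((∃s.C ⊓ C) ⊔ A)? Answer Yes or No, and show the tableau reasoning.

Yes

1. c : ((∃s.C ⊓ C) ⊔ A)?  L(c) = {¬B} ∪ {((∀s.¬C ⊔ ¬C) ⊓ ¬A)}
   clash {B, ¬B} at c — c ∈ ((∃s.C ⊓ C) ⊔ A)
2. Hence c : ((∃s.C ⊓ C) ⊔ A): entailed.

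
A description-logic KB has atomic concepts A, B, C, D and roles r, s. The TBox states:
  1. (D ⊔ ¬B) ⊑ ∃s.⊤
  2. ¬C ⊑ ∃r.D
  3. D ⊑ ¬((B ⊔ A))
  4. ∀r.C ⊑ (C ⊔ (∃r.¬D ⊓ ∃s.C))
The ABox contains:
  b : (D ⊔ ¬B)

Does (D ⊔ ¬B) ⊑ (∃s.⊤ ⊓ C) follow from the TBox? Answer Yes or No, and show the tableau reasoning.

1. (D ⊔ ¬B) ⊑ (∃s.⊤ ⊓ C)  ⇔  ((D ⊔ ¬B) ⊓ (∀s.⊥ ⊔ ¬C)) unsat w.r.t. T
   apply at x₀: (D ⊔ ¬B)⊑∃s.⊤
   open: L(x₀) ⊇ {D, ¬A, ¬B, ¬C, ∃r.D, …} (+ ∃-successors)
2. Hence (D ⊔ ¬B) ⊑ (∃s.⊤ ⊓ C): not entailed.

No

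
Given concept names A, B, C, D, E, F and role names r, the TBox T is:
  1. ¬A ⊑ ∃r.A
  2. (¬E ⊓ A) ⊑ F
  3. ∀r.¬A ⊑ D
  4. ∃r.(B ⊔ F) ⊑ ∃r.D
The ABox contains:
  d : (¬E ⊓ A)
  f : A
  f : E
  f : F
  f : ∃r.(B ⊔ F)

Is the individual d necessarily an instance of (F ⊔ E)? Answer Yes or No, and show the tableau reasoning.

1. d : (F ⊔ E)?  L(d) = {(¬E ⊓ A)} ∪ {(¬F ⊓ ¬E)}
   clash {F, ¬F} at d — d ∈ (F ⊔ E)
2. Hence d : (F ⊔ E): entailed.

Yes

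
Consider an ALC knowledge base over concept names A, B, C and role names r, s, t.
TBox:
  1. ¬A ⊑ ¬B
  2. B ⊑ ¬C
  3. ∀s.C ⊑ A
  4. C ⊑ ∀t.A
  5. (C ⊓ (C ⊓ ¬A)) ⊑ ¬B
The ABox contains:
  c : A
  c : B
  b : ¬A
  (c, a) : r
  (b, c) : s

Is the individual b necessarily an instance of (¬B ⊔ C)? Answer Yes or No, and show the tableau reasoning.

1. b : (¬B ⊔ C)?  L(b) = {¬A} ∪ {(B ⊓ ¬C)}
   clash {B, ¬B} at b — b ∈ (¬B ⊔ C)
2. Hence b : (¬B ⊔ C): entailed.

Yes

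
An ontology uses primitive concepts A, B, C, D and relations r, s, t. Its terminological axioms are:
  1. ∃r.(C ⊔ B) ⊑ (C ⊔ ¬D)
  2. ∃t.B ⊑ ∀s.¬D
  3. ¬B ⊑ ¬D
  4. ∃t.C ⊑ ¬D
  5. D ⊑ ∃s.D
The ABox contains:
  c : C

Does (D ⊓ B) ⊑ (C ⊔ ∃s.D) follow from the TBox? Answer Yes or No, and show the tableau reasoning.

1. (D ⊓ B) ⊑ (C ⊔ ∃s.D)  ⇔  ((D ⊓ B) ⊓ (¬C ⊓ ∀s.¬D)) unsat w.r.t. T
   all branches close; clash {D, ¬D} at x₀
2. Hence (D ⊓ B) ⊑ (C ⊔ ∃s.D): entailed.

Yes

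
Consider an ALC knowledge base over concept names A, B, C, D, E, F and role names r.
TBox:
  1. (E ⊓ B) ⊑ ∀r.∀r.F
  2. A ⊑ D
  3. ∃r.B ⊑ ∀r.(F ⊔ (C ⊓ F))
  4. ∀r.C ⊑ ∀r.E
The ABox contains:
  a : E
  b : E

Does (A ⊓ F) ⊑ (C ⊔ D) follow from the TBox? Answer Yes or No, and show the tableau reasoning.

Yes

1. (A ⊓ F) ⊑ (C ⊔ D)  ⇔  ((A ⊓ F) ⊓ (¬C ⊓ ¬D)) unsat w.r.t. T
   all branches close; clash {D, ¬D} at x₀
2. Hence (A ⊓ F) ⊑ (C ⊔ D): entailed.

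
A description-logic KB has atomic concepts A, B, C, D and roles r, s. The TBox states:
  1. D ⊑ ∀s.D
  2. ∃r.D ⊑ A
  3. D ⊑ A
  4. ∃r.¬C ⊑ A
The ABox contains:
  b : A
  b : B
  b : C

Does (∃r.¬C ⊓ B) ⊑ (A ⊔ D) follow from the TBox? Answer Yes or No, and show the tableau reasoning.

1. (∃r.¬C ⊓ B) ⊑ (A ⊔ D)  ⇔  ((∃r.¬C ⊓ B) ⊓ (¬A ⊓ ¬D)) unsat w.r.t. T
   all branches close; clash {A, ¬A} at x₀
2. Hence (∃r.¬C ⊓ B) ⊑ (A ⊔ D): entailed.

Yes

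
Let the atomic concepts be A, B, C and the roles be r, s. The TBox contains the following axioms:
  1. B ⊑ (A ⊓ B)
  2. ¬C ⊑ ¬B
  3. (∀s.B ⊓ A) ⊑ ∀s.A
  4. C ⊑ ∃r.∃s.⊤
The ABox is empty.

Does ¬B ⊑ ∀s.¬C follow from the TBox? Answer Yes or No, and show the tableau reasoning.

No

1. ¬B ⊑ ∀s.¬C  ⇔  (¬B ⊓ ∃s.C) unsat w.r.t. T
   open: L(x₀) ⊇ {¬B, ¬C, ∃s.C, ∃s.¬B} (+ ∃-successors)
2. Hence ¬B ⊑ ∀s.¬C: not entailed.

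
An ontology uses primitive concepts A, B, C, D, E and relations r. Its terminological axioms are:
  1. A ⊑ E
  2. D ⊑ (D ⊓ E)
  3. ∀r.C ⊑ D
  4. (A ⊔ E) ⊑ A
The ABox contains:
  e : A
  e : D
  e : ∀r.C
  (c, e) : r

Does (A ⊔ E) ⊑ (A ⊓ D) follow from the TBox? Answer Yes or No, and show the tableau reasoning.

No

1. (A ⊔ E) ⊑ (A ⊓ D)  ⇔  ((A ⊔ E) ⊓ (¬A ⊔ ¬D)) unsat w.r.t. T
   apply at x₀: (A ⊔ E)⊑A
   open: L(x₀) ⊇ {A, E, ¬D, ∃r.¬C} (+ ∃-successors)
2. Hence (A ⊔ E) ⊑ (A ⊓ D): not entailed.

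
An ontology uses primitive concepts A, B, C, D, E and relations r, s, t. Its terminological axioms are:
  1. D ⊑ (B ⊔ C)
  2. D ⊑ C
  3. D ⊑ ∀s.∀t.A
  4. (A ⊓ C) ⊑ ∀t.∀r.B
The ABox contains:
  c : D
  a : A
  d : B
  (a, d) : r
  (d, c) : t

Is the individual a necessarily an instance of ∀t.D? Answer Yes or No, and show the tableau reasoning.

1. a : ∀t.D?  L(a) = {A} ∪ {∃t.¬D}
   open: L(a) ⊇ {A, ¬C, ¬D, ∃t.¬D} (+ ∃-successors) — a ∉ ∀t.D possible
2. Hence a : ∀t.D: not entailed.

No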